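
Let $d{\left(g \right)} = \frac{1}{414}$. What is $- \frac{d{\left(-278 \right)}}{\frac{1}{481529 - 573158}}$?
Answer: $\frac{10181}{46} \approx 221.33$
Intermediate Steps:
$d{\left(g \right)} = \frac{1}{414}$
$- \frac{d{\left(-278 \right)}}{\frac{1}{481529 - 573158}} = - \frac{1}{414 \frac{1}{481529 - 573158}} = - \frac{1}{414 \frac{1}{-91629}} = - \frac{1}{414 \left(- \frac{1}{91629}\right)} = - \frac{-91629}{414} = \left(-1\right) \left(- \frac{10181}{46}\right) = \frac{10181}{46}$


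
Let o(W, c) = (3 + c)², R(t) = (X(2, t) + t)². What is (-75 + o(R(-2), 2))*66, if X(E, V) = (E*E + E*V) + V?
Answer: -3300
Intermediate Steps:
X(E, V) = V + E² + E*V (X(E, V) = (E² + E*V) + V = V + E² + E*V)
R(t) = (4 + 4*t)² (R(t) = ((t + 2² + 2*t) + t)² = ((t + 4 + 2*t) + t)² = ((4 + 3*t) + t)² = (4 + 4*t)²)
(-75 + o(R(-2), 2))*66 = (-75 + (3 + 2)²)*66 = (-75 + 5²)*66 = (-75 + 25)*66 = -50*66 = -3300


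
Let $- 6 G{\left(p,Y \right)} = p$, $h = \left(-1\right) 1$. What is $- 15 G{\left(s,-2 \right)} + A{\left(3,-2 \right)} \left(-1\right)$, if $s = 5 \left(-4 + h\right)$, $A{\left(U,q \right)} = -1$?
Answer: $- \frac{123}{2} \approx -61.5$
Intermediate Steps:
$h = -1$
$s = -25$ ($s = 5 \left(-4 - 1\right) = 5 \left(-5\right) = -25$)
$G{\left(p,Y \right)} = - \frac{p}{6}$
$- 15 G{\left(s,-2 \right)} + A{\left(3,-2 \right)} \left(-1\right) = - 15 \left(\left(- \frac{1}{6}\right) \left(-25\right)\right) - -1 = \left(-15\right) \frac{25}{6} + 1 = - \frac{125}{2} + 1 = - \frac{123}{2}$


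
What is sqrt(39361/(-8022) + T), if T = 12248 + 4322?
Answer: sqrt(21755202162)/1146 ≈ 128.71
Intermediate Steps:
T = 16570
sqrt(39361/(-8022) + T) = sqrt(39361/(-8022) + 16570) = sqrt(39361*(-1/8022) + 16570) = sqrt(-5623/1146 + 16570) = sqrt(18983597/1146) = sqrt(21755202162)/1146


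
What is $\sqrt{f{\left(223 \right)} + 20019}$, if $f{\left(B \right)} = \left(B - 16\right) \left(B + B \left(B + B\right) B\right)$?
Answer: $\sqrt{4591146918} \approx 67758.0$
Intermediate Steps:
$f{\left(B \right)} = \left(-16 + B\right) \left(B + 2 B^{3}\right)$ ($f{\left(B \right)} = \left(-16 + B\right) \left(B + B 2 B B\right) = \left(-16 + B\right) \left(B + 2 B^{2} B\right) = \left(-16 + B\right) \left(B + 2 B^{3}\right)$)
$\sqrt{f{\left(223 \right)} + 20019} = \sqrt{223 \left(-16 + 223 - 32 \cdot 223^{2} + 2 \cdot 223^{3}\right) + 20019} = \sqrt{223 \left(-16 + 223 - 1591328 + 2 \cdot 11089567\right) + 20019} = \sqrt{223 \left(-16 + 223 - 1591328 + 22179134\right) + 20019} = \sqrt{223 \cdot 20588013 + 20019} = \sqrt{4591126899 + 20019} = \sqrt{4591146918}$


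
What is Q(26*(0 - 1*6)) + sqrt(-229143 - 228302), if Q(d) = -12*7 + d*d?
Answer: 24252 + I*sqrt(457445) ≈ 24252.0 + 676.35*I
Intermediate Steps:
Q(d) = -84 + d**2
Q(26*(0 - 1*6)) + sqrt(-229143 - 228302) = (-84 + (26*(0 - 1*6))**2) + sqrt(-229143 - 228302) = (-84 + (26*(0 - 6))**2) + sqrt(-457445) = (-84 + (26*(-6))**2) + I*sqrt(457445) = (-84 + (-156)**2) + I*sqrt(457445) = (-84 + 24336) + I*sqrt(457445) = 24252 + I*sqrt(457445)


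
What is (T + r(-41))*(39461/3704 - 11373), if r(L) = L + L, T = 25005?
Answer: -1048912642913/3704 ≈ -2.8318e+8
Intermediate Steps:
r(L) = 2*L
(T + r(-41))*(39461/3704 - 11373) = (25005 + 2*(-41))*(39461/3704 - 11373) = (25005 - 82)*(39461*(1/3704) - 11373) = 24923*(39461/3704 - 11373) = 24923*(-42086131/3704) = -1048912642913/3704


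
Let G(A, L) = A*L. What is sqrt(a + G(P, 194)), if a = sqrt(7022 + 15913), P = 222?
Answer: sqrt(43068 + sqrt(22935)) ≈ 207.89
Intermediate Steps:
a = sqrt(22935) ≈ 151.44
sqrt(a + G(P, 194)) = sqrt(sqrt(22935) + 222*194) = sqrt(sqrt(22935) + 43068) = sqrt(43068 + sqrt(22935))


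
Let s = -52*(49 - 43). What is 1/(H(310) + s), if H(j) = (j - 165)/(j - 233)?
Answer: -77/23879 ≈ -0.0032246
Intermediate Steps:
s = -312 (s = -52*6 = -312)
H(j) = (-165 + j)/(-233 + j)
1/(H(310) + s) = 1/((-165 + 310)/(-233 + 310) - 312) = 1/(145/77 - 312) = 1/(-23879/77) = -77/23879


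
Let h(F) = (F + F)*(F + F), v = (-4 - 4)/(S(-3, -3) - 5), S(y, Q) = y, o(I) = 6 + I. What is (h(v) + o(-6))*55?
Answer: 220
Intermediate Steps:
v = 1 (v = (-4 - 4)/(-3 - 5) = -8/(-8) = -8*(-⅛) = 1)
h(F) = 4*F² (h(F) = (2*F)*(2*F) = 4*F²)
(h(v) + o(-6))*55 = (4*1² + (6 - 6))*55 = (4*1 + 0)*55 = (4 + 0)*55 = 4*55 = 220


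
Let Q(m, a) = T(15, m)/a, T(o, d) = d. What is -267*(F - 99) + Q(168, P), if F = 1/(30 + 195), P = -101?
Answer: 200208386/7575 ≈ 26430.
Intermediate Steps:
Q(m, a) = m/a
F = 1/225 ≈ 0.0044444
-267*(F - 99) + Q(168, P) = -267*(1/225 - 99) + 168/(-101) = -267*(-22274/225) + 168*(-1/101) = 1982386/75 - 168/101 = 200208386/7575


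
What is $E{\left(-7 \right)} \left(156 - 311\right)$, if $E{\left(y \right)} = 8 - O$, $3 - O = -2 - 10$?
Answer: $1085$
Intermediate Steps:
$O = 15$ ($O = 3 - \left(-2 - 10\right) = 3 - -12 = 3 + 12 = 15$)
$E{\left(y \right)} = -7$ ($E{\left(y \right)} = 8 - 15 = -7$)
$E{\left(-7 \right)} \left(156 - 311\right) = - 7 \left(156 - 311\right) = \left(-7\right) \left(-155\right) = 1085$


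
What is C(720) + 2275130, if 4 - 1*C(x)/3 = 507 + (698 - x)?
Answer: 2273687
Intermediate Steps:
C(x) = -3603 + 3*x (C(x) = 12 - 3*(507 + (698 - x)) = 12 - 3*(1205 - x) = 12 + (-3615 + 3*x) = -3603 + 3*x)
C(720) + 2275130 = (-3603 + 3*720) + 2275130 = (-3603 + 2160) + 2275130 = -1443 + 2275130 = 2273687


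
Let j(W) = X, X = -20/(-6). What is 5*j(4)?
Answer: 50/3 ≈ 16.667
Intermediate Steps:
X = 10/3 (X = -20*(-⅙) = 10/3 ≈ 3.3333)
j(W) = 10/3
5*j(4) = 5*(10/3) = 50/3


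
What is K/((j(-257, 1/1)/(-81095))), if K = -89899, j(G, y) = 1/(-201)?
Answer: -1465362240405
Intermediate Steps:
j(G, y) = -1/201
K/((j(-257, 1/1)/(-81095))) = -89899/((-1/201/(-81095))) = -89899/((-1/201*(-1/81095))) = -89899/1/16300095 = -89899*16300095 = -1465362240405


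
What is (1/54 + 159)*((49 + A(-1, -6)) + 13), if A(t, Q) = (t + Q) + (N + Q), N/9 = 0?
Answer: 420763/54 ≈ 7791.9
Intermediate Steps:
N = 0 (N = 9*0 = 0)
A(t, Q) = t + 2*Q (A(t, Q) = (t + Q) + (0 + Q) = (Q + t) + Q = t + 2*Q)
(1/54 + 159)*((49 + A(-1, -6)) + 13) = (1/54 + 159)*((49 + (-1 + 2*(-6))) + 13) = (1/54 + 159)*((49 + (-1 - 12)) + 13) = 8587*((49 - 13) + 13)/54 = 8587*(36 + 13)/54 = (8587/54)*49 = 420763/54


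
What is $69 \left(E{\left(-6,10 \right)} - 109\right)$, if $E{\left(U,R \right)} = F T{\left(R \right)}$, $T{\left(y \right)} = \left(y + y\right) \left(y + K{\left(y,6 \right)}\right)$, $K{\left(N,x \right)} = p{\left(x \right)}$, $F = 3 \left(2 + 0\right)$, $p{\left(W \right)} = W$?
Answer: $124959$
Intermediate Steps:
$F = 6$ ($F = 3 \cdot 2 = 6$)
$K{\left(N,x \right)} = x$
$T{\left(y \right)} = 2 y \left(6 + y\right)$ ($T{\left(y \right)} = \left(y + y\right) \left(y + 6\right) = 2 y \left(6 + y\right)$)
$E{\left(U,R \right)} = 12 R \left(6 + R\right)$ ($E{\left(U,R \right)} = 6 \cdot 2 R \left(6 + R\right) = 12 R \left(6 + R\right)$)
$69 \left(E{\left(-6,10 \right)} - 109\right) = 69 \left(12 \cdot 10 \left(6 + 10\right) - 109\right) = 69 \left(12 \cdot 10 \cdot 16 - 109\right) = 69 \left(1920 - 109\right) = 69 \cdot 1811 = 124959$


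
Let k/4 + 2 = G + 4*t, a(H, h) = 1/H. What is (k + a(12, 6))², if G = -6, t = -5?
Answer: 1803649/144 ≈ 12525.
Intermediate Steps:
k = -112 (k = -8 + 4*(-6 + 4*(-5)) = -8 + 4*(-6 - 20) = -8 + 4*(-26) = -8 - 104 = -112)
(k + a(12, 6))² = (-112 + 1/12)² = (-1343/12)² = 1803649/144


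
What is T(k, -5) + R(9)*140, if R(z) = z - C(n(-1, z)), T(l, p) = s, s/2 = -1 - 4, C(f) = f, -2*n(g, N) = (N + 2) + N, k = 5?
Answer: 2650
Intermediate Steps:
n(g, N) = -1 - N (n(g, N) = -((N + 2) + N)/2 = -((2 + N) + N)/2 = -(2 + 2*N)/2 = -1 - N)
s = -10 (s = 2*(-1 - 4) = 2*(-5) = -10)
T(l, p) = -10
R(z) = 1 + 2*z (R(z) = z - (-1 - z) = z + (1 + z) = 1 + 2*z)
T(k, -5) + R(9)*140 = -10 + (1 + 2*9)*140 = -10 + (1 + 18)*140 = -10 + 19*140 = -10 + 2660 = 2650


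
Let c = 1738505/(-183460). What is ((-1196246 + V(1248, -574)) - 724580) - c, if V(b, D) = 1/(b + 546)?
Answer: -63219304083881/32912724 ≈ -1.9208e+6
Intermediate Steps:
c = -347701/36692 (c = 1738505*(-1/183460) = -347701/36692 ≈ -9.4762)
V(b, D) = 1/(546 + b)
((-1196246 + V(1248, -574)) - 724580) - c = ((-1196246 + 1/(546 + 1248)) - 724580) - 1*(-347701/36692) = ((-1196246 + 1/1794) - 724580) + 347701/36692 = (-2146065323/1794 - 724580) + 347701/36692 = -3445961843/1794 + 347701/36692 = -63219304083881/32912724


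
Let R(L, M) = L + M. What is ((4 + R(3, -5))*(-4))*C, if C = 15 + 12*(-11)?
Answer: 936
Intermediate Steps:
C = -117 (C = 15 - 132 = -117)
((4 + R(3, -5))*(-4))*C = ((4 + (3 - 5))*(-4))*(-117) = ((4 - 2)*(-4))*(-117) = (2*(-4))*(-117) = -8*(-117) = 936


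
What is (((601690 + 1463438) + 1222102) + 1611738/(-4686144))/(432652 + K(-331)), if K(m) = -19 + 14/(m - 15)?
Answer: 444161109097181/58456133354048 ≈ 7.5982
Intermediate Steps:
K(m) = -19 + 14/(-15 + m)
(((601690 + 1463438) + 1222102) + 1611738/(-4686144))/(432652 + K(-331)) = (((601690 + 1463438) + 1222102) + 1611738/(-4686144))/(432652 + (299 - 19*(-331))/(-15 - 331)) = ((2065128 + 1222102) + 1611738*(-1/4686144))/(432652 + (299 + 6289)/(-346)) = (3287230 - 268623/781024)/(432652 - 1/346*6588) = 2567405254897/(781024*(432652 - 3294/173)) = 2567405254897/(781024*(74845502/173)) = (2567405254897/781024)*(173/74845502) = 444161109097181/58456133354048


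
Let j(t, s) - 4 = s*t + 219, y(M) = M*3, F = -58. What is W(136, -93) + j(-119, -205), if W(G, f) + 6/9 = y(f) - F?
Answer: 73189/3 ≈ 24396.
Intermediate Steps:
y(M) = 3*M
j(t, s) = 223 + s*t (j(t, s) = 4 + (s*t + 219) = 4 + (219 + s*t) = 223 + s*t)
W(G, f) = 172/3 + 3*f (W(G, f) = -⅔ + (3*f - 1*(-58)) = -⅔ + (3*f + 58) = -⅔ + (58 + 3*f) = 172/3 + 3*f)
W(136, -93) + j(-119, -205) = (172/3 + 3*(-93)) + (223 - 205*(-119)) = (172/3 - 279) + (223 + 24395) = -665/3 + 24618 = 73189/3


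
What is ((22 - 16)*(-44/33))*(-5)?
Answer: 40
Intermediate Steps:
((22 - 16)*(-44/33))*(-5) = (6*(-44*1/33))*(-5) = (6*(-4/3))*(-5) = -8*(-5) = 40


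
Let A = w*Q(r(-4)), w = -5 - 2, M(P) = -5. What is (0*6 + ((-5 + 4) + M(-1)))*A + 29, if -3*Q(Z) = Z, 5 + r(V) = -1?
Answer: 113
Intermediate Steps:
r(V) = -6 (r(V) = -5 - 1 = -6)
w = -7
Q(Z) = -Z/3
A = -14 (A = -(-7)*(-6)/3 = -7*2 = -14)
(0*6 + ((-5 + 4) + M(-1)))*A + 29 = (0*6 + ((-5 + 4) - 5))*(-14) + 29 = (0 + (-1 - 5))*(-14) + 29 = (0 - 6)*(-14) + 29 = -6*(-14) + 29 = 84 + 29 = 113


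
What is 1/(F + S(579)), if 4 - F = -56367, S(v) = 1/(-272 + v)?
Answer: 307/17305898 ≈ 1.7740e-5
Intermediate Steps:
F = 56371 (F = 4 - 1*(-56367) = 4 + 56367 = 56371)
1/(F + S(579)) = 1/(56371 + 1/(-272 + 579)) = 1/(56371 + 1/307) = 1/(17305898/307) = 307/17305898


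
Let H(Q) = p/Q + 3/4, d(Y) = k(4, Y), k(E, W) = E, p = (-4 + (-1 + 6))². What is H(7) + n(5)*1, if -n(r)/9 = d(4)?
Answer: -983/28 ≈ -35.107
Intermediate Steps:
p = 1 (p = (-4 + 5)² = 1² = 1)
d(Y) = 4
n(r) = -36 (n(r) = -9*4 = -36)
H(Q) = ¾ + 1/Q (H(Q) = 1/Q + 3/4 = 1/Q + 3*(¼) = 1/Q + ¾ = ¾ + 1/Q)
H(7) + n(5)*1 = (¾ + 1/7) - 36*1 = (¾ + ⅐) - 36 = 25/28 - 36 = -983/28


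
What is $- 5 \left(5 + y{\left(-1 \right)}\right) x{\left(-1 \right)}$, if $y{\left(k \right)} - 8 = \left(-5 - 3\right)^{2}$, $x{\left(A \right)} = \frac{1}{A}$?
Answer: $385$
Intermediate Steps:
$y{\left(k \right)} = 72$ ($y{\left(k \right)} = 8 + \left(-5 - 3\right)^{2} = 8 + \left(-8\right)^{2} = 8 + 64 = 72$)
$- 5 \left(5 + y{\left(-1 \right)}\right) x{\left(-1 \right)} = \frac{\left(-5\right) \left(5 + 72\right)}{-1} = \left(-5\right) 77 \left(-1\right) = \left(-385\right) \left(-1\right) = 385$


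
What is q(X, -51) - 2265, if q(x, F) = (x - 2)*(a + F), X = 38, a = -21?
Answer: -4857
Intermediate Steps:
q(x, F) = (-21 + F)*(-2 + x) (q(x, F) = (x - 2)*(-21 + F) = (-2 + x)*(-21 + F) = (-21 + F)*(-2 + x))
q(X, -51) - 2265 = (42 - 21*38 - 2*(-51) - 51*38) - 2265 = (42 - 798 + 102 - 1938) - 2265 = -2592 - 2265 = -4857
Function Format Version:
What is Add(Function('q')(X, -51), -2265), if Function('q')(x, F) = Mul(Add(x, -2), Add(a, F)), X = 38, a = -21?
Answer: -4857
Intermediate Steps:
Function('q')(x, F) = Mul(Add(-21, F), Add(-2, x)) (Function('q')(x, F) = Mul(Add(x, -2), Add(-21, F)) = Mul(Add(-2, x), Add(-21, F)) = Mul(Add(-21, F), Add(-2, x)))
Add(Function('q')(X, -51), -2265) = Add(Add(42, Mul(-21, 38), Mul(-2, -51), Mul(-51, 38)), -2265) = Add(Add(42, -798, 102, -1938), -2265) = Add(-2592, -2265) = -4857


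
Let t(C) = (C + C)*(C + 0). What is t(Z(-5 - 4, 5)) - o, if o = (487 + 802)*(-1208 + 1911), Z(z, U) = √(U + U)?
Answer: -906147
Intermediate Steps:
Z(z, U) = √2*√U (Z(z, U) = √(2*U) = √2*√U)
t(C) = 2*C² (t(C) = (2*C)*C = 2*C²)
o = 906167 (o = 1289*703 = 906167)
t(Z(-5 - 4, 5)) - o = 2*(√2*√5)² - 1*906167 = 2*(√10)² - 906167 = 2*10 - 906167 = 20 - 906167 = -906147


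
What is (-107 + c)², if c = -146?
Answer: 64009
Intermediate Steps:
(-107 + c)² = (-107 - 146)² = (-253)² = 64009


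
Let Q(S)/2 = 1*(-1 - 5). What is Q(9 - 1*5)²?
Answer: 144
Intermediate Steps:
Q(S) = -12 (Q(S) = 2*(1*(-1 - 5)) = 2*(1*(-6)) = 2*(-6) = -12)
Q(9 - 1*5)² = (-12)² = 144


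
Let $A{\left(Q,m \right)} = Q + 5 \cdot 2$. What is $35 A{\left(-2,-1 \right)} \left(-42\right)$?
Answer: $-11760$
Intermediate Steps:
$A{\left(Q,m \right)} = 10 + Q$ ($A{\left(Q,m \right)} = Q + 10 = 10 + Q$)
$35 A{\left(-2,-1 \right)} \left(-42\right) = 35 \left(10 - 2\right) \left(-42\right) = 35 \cdot 8 \left(-42\right) = 280 \left(-42\right) = -11760$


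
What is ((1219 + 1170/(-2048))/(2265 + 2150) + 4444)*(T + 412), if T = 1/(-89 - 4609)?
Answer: 2592689022952255/1415964672 ≈ 1.8310e+6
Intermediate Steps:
T = -1/4698 (T = 1/(-4698) = -1/4698 ≈ -0.00021286)
((1219 + 1170/(-2048))/(2265 + 2150) + 4444)*(T + 412) = ((1219 + 1170/(-2048))/(2265 + 2150) + 4444)*(-1/4698 + 412) = ((1219 + 1170*(-1/2048))/4415 + 4444)*(1935575/4698) = ((1219 - 585/1024)*(1/4415) + 4444)*(1935575/4698) = ((1247671/1024)*(1/4415) + 4444)*(1935575/4698) = (1247671/4520960 + 4444)*(1935575/4698) = (20092393911/4520960)*(1935575/4698) = 2592689022952255/1415964672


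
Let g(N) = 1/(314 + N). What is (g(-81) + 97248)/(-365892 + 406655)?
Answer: 22658785/9497779 ≈ 2.3857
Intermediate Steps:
(g(-81) + 97248)/(-365892 + 406655) = (1/(314 - 81) + 97248)/(-365892 + 406655) = (1/233 + 97248)/40763 = (1/233 + 97248)*(1/40763) = (22658785/233)*(1/40763) = 22658785/9497779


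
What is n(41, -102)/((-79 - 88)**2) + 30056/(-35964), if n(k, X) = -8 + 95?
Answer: -208775729/250749999 ≈ -0.83261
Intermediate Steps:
n(k, X) = 87
n(41, -102)/((-79 - 88)**2) + 30056/(-35964) = 87/((-79 - 88)**2) + 30056/(-35964) = 87/((-167)**2) + 30056*(-1/35964) = 87/27889 - 7514/8991 = -208775729/250749999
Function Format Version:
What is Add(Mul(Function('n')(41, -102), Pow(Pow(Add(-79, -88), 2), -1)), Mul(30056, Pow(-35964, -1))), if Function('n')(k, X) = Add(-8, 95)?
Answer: Rational(-208775729, 250749999) ≈ -0.83261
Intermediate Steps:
Function('n')(k, X) = 87
Add(Mul(Function('n')(41, -102), Pow(Pow(Add(-79, -88), 2), -1)), Mul(30056, Pow(-35964, -1))) = Add(Mul(87, Pow(Pow(Add(-79, -88), 2), -1)), Mul(30056, Pow(-35964, -1))) = Add(Mul(87, Pow(Pow(-167, 2), -1)), Mul(30056, Rational(-1, 35964))) = Add(Mul(87, Pow(27889, -1)), Rational(-7514, 8991)) = Add(Mul(87, Rational(1, 27889)), Rational(-7514, 8991)) = Add(Rational(87, 27889), Rational(-7514, 8991)) = Rational(-208775729, 250749999)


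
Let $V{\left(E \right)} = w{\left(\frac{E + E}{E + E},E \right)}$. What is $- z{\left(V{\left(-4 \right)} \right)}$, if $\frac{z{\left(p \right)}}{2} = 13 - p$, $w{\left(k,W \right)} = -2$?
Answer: $-30$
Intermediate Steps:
$V{\left(E \right)} = -2$
$z{\left(p \right)} = 26 - 2 p$ ($z{\left(p \right)} = 2 \left(13 - p\right) = 26 - 2 p$)
$- z{\left(V{\left(-4 \right)} \right)} = - (26 - -4) = - (26 + 4) = \left(-1\right) 30 = -30$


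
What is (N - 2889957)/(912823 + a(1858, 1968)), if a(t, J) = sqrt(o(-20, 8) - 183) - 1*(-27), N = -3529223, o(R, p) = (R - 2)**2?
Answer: -5859748463000/833295122199 + 6419180*sqrt(301)/833295122199 ≈ -7.0319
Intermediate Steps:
o(R, p) = (-2 + R)**2
a(t, J) = 27 + sqrt(301) (a(t, J) = sqrt((-2 - 20)**2 - 183) - 1*(-27) = sqrt((-22)**2 - 183) + 27 = sqrt(484 - 183) + 27 = sqrt(301) + 27 = 27 + sqrt(301))
(N - 2889957)/(912823 + a(1858, 1968)) = (-3529223 - 2889957)/(912823 + (27 + sqrt(301))) = -6419180/(912850 + sqrt(301))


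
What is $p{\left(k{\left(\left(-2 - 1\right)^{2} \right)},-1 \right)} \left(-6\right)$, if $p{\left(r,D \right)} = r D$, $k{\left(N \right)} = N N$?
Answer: $486$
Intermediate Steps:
$k{\left(N \right)} = N^{2}$
$p{\left(r,D \right)} = D r$
$p{\left(k{\left(\left(-2 - 1\right)^{2} \right)},-1 \right)} \left(-6\right) = - \left(\left(-2 - 1\right)^{2}\right)^{2} \left(-6\right) = - \left(\left(-3\right)^{2}\right)^{2} \left(-6\right) = - 9^{2} \left(-6\right) = \left(-1\right) 81 \left(-6\right) = \left(-81\right) \left(-6\right) = 486$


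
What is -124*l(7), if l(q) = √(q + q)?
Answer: -124*√14 ≈ -463.97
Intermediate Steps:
l(q) = √2*√q (l(q) = √(2*q) = √2*√q)
-124*l(7) = -124*√2*√7 = -124*√14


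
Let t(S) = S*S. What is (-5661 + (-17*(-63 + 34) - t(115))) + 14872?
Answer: -3521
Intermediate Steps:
t(S) = S²
(-5661 + (-17*(-63 + 34) - t(115))) + 14872 = (-5661 + (-17*(-63 + 34) - 1*115²)) + 14872 = (-5661 + (-17*(-29) - 1*13225)) + 14872 = (-5661 + (493 - 13225)) + 14872 = (-5661 - 12732) + 14872 = -18393 + 14872 = -3521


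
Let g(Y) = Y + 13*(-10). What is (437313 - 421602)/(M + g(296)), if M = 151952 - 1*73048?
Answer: 15711/79070 ≈ 0.19870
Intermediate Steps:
g(Y) = -130 + Y (g(Y) = Y - 130 = -130 + Y)
M = 78904 (M = 151952 - 73048 = 78904)
(437313 - 421602)/(M + g(296)) = (437313 - 421602)/(78904 + (-130 + 296)) = 15711/(78904 + 166) = 15711/79070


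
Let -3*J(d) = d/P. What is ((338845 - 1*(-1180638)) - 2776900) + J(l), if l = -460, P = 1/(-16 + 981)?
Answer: -3328351/3 ≈ -1.1095e+6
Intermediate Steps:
P = 1/965 ≈ 0.0010363
J(d) = -965*d/3 (J(d) = -d/(3*1/965) = -d*965/3 = -965*d/3)
((338845 - 1*(-1180638)) - 2776900) + J(l) = ((338845 - 1*(-1180638)) - 2776900) - 965/3*(-460) = ((338845 + 1180638) - 2776900) + 443900/3 = (1519483 - 2776900) + 443900/3 = -1257417 + 443900/3 = -3328351/3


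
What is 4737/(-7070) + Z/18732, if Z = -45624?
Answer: -4896371/1576610 ≈ -3.1056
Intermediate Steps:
4737/(-7070) + Z/18732 = 4737/(-7070) - 45624/18732 = 4737*(-1/7070) - 45624*1/18732 = -4737/7070 - 3802/1561 = -4896371/1576610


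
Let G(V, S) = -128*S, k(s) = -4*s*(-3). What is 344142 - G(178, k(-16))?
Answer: 319566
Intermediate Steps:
k(s) = 12*s
344142 - G(178, k(-16)) = 344142 - (-128)*12*(-16) = 344142 - (-128)*(-192) = 344142 - 1*24576 = 344142 - 24576 = 319566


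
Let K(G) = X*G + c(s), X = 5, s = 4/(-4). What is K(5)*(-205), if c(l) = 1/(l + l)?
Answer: -10045/2 ≈ -5022.5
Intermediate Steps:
s = -1 (s = 4*(-¼) = -1)
c(l) = 1/(2*l)
K(G) = -½ + 5*G (K(G) = 5*G + (½)/(-1) = 5*G + (½)*(-1) = 5*G - ½ = -½ + 5*G)
K(5)*(-205) = (-½ + 5*5)*(-205) = (-½ + 25)*(-205) = (49/2)*(-205) = -10045/2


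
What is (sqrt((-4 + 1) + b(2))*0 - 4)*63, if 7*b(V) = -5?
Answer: -252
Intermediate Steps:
b(V) = -5/7 (b(V) = (1/7)*(-5) = -5/7)
(sqrt((-4 + 1) + b(2))*0 - 4)*63 = (sqrt((-4 + 1) - 5/7)*0 - 4)*63 = (sqrt(-3 - 5/7)*0 - 4)*63 = (sqrt(-26/7)*0 - 4)*63 = ((I*sqrt(182)/7)*0 - 4)*63 = (0 - 4)*63 = -4*63 = -252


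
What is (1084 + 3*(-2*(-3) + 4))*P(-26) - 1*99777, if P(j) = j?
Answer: -128741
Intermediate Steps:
(1084 + 3*(-2*(-3) + 4))*P(-26) - 1*99777 = (1084 + 3*(-2*(-3) + 4))*(-26) - 1*99777 = (1084 + 3*(6 + 4))*(-26) - 99777 = (1084 + 3*10)*(-26) - 99777 = (1084 + 30)*(-26) - 99777 = 1114*(-26) - 99777 = -28964 - 99777 = -128741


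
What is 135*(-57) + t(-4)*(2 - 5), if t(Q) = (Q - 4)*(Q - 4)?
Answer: -7887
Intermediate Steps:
t(Q) = (-4 + Q)² (t(Q) = (-4 + Q)*(-4 + Q) = (-4 + Q)²)
135*(-57) + t(-4)*(2 - 5) = 135*(-57) + (-4 - 4)²*(2 - 5) = -7695 + (-8)²*(-3) = -7695 + 64*(-3) = -7695 - 192 = -7887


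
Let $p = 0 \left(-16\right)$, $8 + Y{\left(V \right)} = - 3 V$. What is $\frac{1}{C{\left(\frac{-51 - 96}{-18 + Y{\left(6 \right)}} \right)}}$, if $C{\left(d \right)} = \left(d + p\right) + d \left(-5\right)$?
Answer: $- \frac{11}{147} \approx -0.07483$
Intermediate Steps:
$Y{\left(V \right)} = -8 - 3 V$
$p = 0$
$C{\left(d \right)} = - 4 d$ ($C{\left(d \right)} = \left(d + 0\right) + d \left(-5\right) = d - 5 d = - 4 d$)
$\frac{1}{C{\left(\frac{-51 - 96}{-18 + Y{\left(6 \right)}} \right)}} = \frac{1}{\left(-4\right) \frac{-51 - 96}{-18 - 26}} = \frac{1}{\left(-4\right) \left(- \frac{147}{-18 - 26}\right)} = \frac{1}{\left(-4\right) \left(- \frac{147}{-44}\right)} = \frac{1}{\left(-4\right) \left(\left(-147\right) \left(- \frac{1}{44}\right)\right)} = \frac{1}{\left(-4\right) \frac{147}{44}} = \frac{1}{- \frac{147}{11}} = - \frac{11}{147}$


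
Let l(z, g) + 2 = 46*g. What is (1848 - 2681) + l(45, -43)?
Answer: -2813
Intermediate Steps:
l(z, g) = -2 + 46*g
(1848 - 2681) + l(45, -43) = (1848 - 2681) + (-2 + 46*(-43)) = -833 + (-2 - 1978) = -833 - 1980 = -2813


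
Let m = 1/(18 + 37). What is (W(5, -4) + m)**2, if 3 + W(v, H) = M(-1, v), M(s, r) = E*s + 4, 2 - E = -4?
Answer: 75076/3025 ≈ 24.819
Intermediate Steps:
E = 6 (E = 2 - 1*(-4) = 2 + 4 = 6)
M(s, r) = 4 + 6*s (M(s, r) = 6*s + 4 = 4 + 6*s)
W(v, H) = -5 (W(v, H) = -3 + (4 + 6*(-1)) = -3 + (4 - 6) = -3 - 2 = -5)
m = 1/55 ≈ 0.018182
(W(5, -4) + m)**2 = (-5 + 1/55)**2 = (-274/55)**2 = 75076/3025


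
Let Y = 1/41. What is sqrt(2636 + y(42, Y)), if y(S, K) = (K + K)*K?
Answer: sqrt(4431118)/41 ≈ 51.342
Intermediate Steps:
Y = 1/41 ≈ 0.024390
y(S, K) = 2*K**2 (y(S, K) = (2*K)*K = 2*K**2)
sqrt(2636 + y(42, Y)) = sqrt(2636 + 2*(1/41)**2) = sqrt(2636 + 2*(1/1681)) = sqrt(2636 + 2/1681) = sqrt(4431118/1681) = sqrt(4431118)/41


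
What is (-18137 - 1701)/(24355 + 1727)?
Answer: -1417/1863 ≈ -0.76060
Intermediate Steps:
(-18137 - 1701)/(24355 + 1727) = -19838/26082 = -19838*1/26082 = -1417/1863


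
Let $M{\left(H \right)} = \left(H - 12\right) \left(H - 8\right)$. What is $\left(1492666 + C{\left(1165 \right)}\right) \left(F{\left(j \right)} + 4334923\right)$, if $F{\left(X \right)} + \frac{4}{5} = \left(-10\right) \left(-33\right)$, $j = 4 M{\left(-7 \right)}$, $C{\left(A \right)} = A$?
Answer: $\frac{32380670645891}{5} \approx 6.4761 \cdot 10^{12}$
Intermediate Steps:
$M{\left(H \right)} = \left(-12 + H\right) \left(-8 + H\right)$
$j = 1140$ ($j = 4 \left(96 + \left(-7\right)^{2} - -140\right) = 4 \left(96 + 49 + 140\right) = 4 \cdot 285 = 1140$)
$F{\left(X \right)} = \frac{1646}{5}$ ($F{\left(X \right)} = - \frac{4}{5} - -330 = - \frac{4}{5} + 330 = \frac{1646}{5}$)
$\left(1492666 + C{\left(1165 \right)}\right) \left(F{\left(j \right)} + 4334923\right) = \left(1492666 + 1165\right) \left(\frac{1646}{5} + 4334923\right) = 1493831 \cdot \frac{21676261}{5} = \frac{32380670645891}{5}$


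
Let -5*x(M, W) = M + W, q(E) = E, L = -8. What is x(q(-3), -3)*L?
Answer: -48/5 ≈ -9.6000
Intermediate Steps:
x(M, W) = -M/5 - W/5 (x(M, W) = -(M + W)/5 = -M/5 - W/5)
x(q(-3), -3)*L = (-⅕*(-3) - ⅕*(-3))*(-8) = (⅗ + ⅗)*(-8) = (6/5)*(-8) = -48/5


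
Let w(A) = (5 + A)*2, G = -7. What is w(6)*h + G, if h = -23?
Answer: -513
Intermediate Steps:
w(A) = 10 + 2*A
w(6)*h + G = (10 + 2*6)*(-23) - 7 = (10 + 12)*(-23) - 7 = 22*(-23) - 7 = -506 - 7 = -513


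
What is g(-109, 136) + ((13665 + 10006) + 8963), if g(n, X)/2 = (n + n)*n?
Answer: 80158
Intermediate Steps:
g(n, X) = 4*n² (g(n, X) = 2*((n + n)*n) = 2*((2*n)*n) = 2*(2*n²) = 4*n²)
g(-109, 136) + ((13665 + 10006) + 8963) = 4*(-109)² + ((13665 + 10006) + 8963) = 4*11881 + (23671 + 8963) = 47524 + 32634 = 80158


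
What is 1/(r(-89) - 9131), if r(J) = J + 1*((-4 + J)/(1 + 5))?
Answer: -2/18471 ≈ -0.00010828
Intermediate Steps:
r(J) = -2/3 + 7*J/6 (r(J) = J + 1*((-4 + J)/6) = J + 1*((-4 + J)*(1/6)) = J + 1*(-2/3 + J/6) = J + (-2/3 + J/6) = -2/3 + 7*J/6)
1/(r(-89) - 9131) = 1/((-2/3 + (7/6)*(-89)) - 9131) = 1/((-2/3 - 623/6) - 9131) = 1/(-209/2 - 9131) = 1/(-18471/2) = -2/18471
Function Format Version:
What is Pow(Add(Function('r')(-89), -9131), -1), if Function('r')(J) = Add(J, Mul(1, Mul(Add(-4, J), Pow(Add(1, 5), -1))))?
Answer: Rational(-2, 18471) ≈ -0.00010828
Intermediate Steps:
Function('r')(J) = Add(Rational(-2, 3), Mul(Rational(7, 6), J)) (Function('r')(J) = Add(J, Mul(1, Mul(Add(-4, J), Pow(6, -1)))) = Add(J, Mul(1, Mul(Add(-4, J), Rational(1, 6)))) = Add(J, Mul(1, Add(Rational(-2, 3), Mul(Rational(1, 6), J)))) = Add(J, Add(Rational(-2, 3), Mul(Rational(1, 6), J))) = Add(Rational(-2, 3), Mul(Rational(7, 6), J)))
Pow(Add(Function('r')(-89), -9131), -1) = Pow(Add(Add(Rational(-2, 3), Mul(Rational(7, 6), -89)), -9131), -1) = Pow(Add(Add(Rational(-2, 3), Rational(-623, 6)), -9131), -1) = Pow(Add(Rational(-209, 2), -9131), -1) = Pow(Rational(-18471, 2), -1) = Rational(-2, 18471)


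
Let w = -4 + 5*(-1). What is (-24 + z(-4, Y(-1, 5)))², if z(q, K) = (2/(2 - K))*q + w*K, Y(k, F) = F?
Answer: 39601/9 ≈ 4400.1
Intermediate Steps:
w = -9 (w = -4 - 5 = -9)
z(q, K) = -9*K + 2*q/(2 - K) (z(q, K) = (2/(2 - K))*q - 9*K = 2*q/(2 - K) - 9*K = -9*K + 2*q/(2 - K))
(-24 + z(-4, Y(-1, 5)))² = (-24 + (-9*5² - 2*(-4) + 18*5)/(-2 + 5))² = (-24 + (-9*25 + 8 + 90)/3)² = (-24 + (-225 + 8 + 90)/3)² = (-24 + (⅓)*(-127))² = (-24 - 127/3)² = (-199/3)² = 39601/9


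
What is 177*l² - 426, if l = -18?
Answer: 56922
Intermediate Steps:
177*l² - 426 = 177*(-18)² - 426 = 177*324 - 426 = 57348 - 426 = 56922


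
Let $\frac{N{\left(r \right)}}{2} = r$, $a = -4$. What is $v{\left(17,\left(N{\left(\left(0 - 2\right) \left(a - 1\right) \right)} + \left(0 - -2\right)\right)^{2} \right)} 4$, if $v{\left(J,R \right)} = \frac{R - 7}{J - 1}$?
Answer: $\frac{477}{4} \approx 119.25$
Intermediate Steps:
$N{\left(r \right)} = 2 r$
$v{\left(J,R \right)} = \frac{-7 + R}{-1 + J}$
$v{\left(17,\left(N{\left(\left(0 - 2\right) \left(a - 1\right) \right)} + \left(0 - -2\right)\right)^{2} \right)} 4 = \frac{-7 + \left(2 \left(0 - 2\right) \left(-4 - 1\right) + \left(0 - -2\right)\right)^{2}}{-1 + 17} \cdot 4 = \frac{-7 + \left(2 \left(\left(-2\right) \left(-5\right)\right) + \left(0 + 2\right)\right)^{2}}{16} \cdot 4 = \frac{-7 + \left(2 \cdot 10 + 2\right)^{2}}{16} \cdot 4 = \frac{-7 + \left(20 + 2\right)^{2}}{16} \cdot 4 = \frac{-7 + 22^{2}}{16} \cdot 4 = \frac{-7 + 484}{16} \cdot 4 = \frac{1}{16} \cdot 477 \cdot 4 = \frac{477}{16} \cdot 4 = \frac{477}{4}$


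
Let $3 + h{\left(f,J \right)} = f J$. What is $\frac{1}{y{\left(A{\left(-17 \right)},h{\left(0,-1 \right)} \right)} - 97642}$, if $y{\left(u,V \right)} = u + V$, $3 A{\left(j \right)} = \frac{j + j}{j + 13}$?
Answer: $- \frac{6}{585853} \approx -1.0241 \cdot 10^{-5}$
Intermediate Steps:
$A{\left(j \right)} = \frac{2 j}{3 \left(13 + j\right)}$ ($A{\left(j \right)} = \frac{\left(j + j\right) \frac{1}{j + 13}}{3} = \frac{2 j \frac{1}{13 + j}}{3} = \frac{2 j}{3 \left(13 + j\right)}$)
$h{\left(f,J \right)} = -3 + J f$ ($h{\left(f,J \right)} = -3 + f J = -3 + J f$)
$y{\left(u,V \right)} = V + u$
$\frac{1}{y{\left(A{\left(-17 \right)},h{\left(0,-1 \right)} \right)} - 97642} = \frac{1}{\left(\left(-3 - 0\right) + \frac{2}{3} \left(-17\right) \frac{1}{13 - 17}\right) - 97642} = \frac{1}{\left(\left(-3 + 0\right) + \frac{2}{3} \left(-17\right) \frac{1}{-4}\right) - 97642} = \frac{1}{\left(-3 + \frac{2}{3} \left(-17\right) \left(- \frac{1}{4}\right)\right) - 97642} = \frac{1}{\left(-3 + \frac{17}{6}\right) - 97642} = \frac{1}{- \frac{1}{6} - 97642} = \frac{1}{- \frac{585853}{6}} = - \frac{6}{585853}$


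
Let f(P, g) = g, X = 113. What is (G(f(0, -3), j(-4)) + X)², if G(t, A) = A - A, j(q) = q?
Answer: 12769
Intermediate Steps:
G(t, A) = 0
(G(f(0, -3), j(-4)) + X)² = (0 + 113)² = 113² = 12769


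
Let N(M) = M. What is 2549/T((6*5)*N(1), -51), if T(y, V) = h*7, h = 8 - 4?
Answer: 2549/28 ≈ 91.036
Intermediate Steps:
h = 4
T(y, V) = 28 (T(y, V) = 4*7 = 28)
2549/T((6*5)*N(1), -51) = 2549/28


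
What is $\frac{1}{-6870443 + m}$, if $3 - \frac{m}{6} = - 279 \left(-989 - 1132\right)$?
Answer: $- \frac{1}{10420979} \approx -9.596 \cdot 10^{-8}$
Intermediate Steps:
$m = -3550536$ ($m = 18 - 6 \left(- 279 \left(-989 - 1132\right)\right) = 18 - 6 \left(\left(-279\right) \left(-2121\right)\right) = 18 - 3550554 = -3550536$)
$\frac{1}{-6870443 + m} = \frac{1}{-6870443 - 3550536} = \frac{1}{-10420979} = - \frac{1}{10420979}$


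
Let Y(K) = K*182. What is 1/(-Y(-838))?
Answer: 1/152516 ≈ 6.5567e-6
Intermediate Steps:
Y(K) = 182*K
1/(-Y(-838)) = 1/(-182*(-838)) = 1/(-1*(-152516)) = 1/152516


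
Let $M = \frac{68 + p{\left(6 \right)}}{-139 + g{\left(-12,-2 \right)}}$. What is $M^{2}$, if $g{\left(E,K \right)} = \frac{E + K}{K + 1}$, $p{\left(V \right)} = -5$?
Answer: $\frac{3969}{15625} \approx 0.25402$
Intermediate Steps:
$g{\left(E,K \right)} = \frac{E + K}{1 + K}$
$M = - \frac{63}{125}$ ($M = \frac{68 - 5}{-139 + \frac{-12 - 2}{1 - 2}} = \frac{63}{-139 + \frac{1}{-1} \left(-14\right)} = \frac{63}{-139 - -14} = \frac{63}{-139 + 14} = \frac{63}{-125} = 63 \left(- \frac{1}{125}\right) = - \frac{63}{125} \approx -0.504$)
$M^{2} = \left(- \frac{63}{125}\right)^{2} = \frac{3969}{15625}$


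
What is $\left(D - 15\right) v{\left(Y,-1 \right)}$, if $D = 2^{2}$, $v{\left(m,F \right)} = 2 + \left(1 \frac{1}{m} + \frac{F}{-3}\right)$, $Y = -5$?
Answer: $- \frac{352}{15} \approx -23.467$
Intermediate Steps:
$v{\left(m,F \right)} = 2 + \frac{1}{m} - \frac{F}{3}$ ($v{\left(m,F \right)} = 2 + \left(\frac{1}{m} + F \left(- \frac{1}{3}\right)\right) = 2 - \left(- \frac{1}{m} + \frac{F}{3}\right) = 2 + \frac{1}{m} - \frac{F}{3}$)
$D = 4$
$\left(D - 15\right) v{\left(Y,-1 \right)} = \left(4 - 15\right) \left(2 + \frac{1}{-5} - - \frac{1}{3}\right) = - 11 \left(2 - \frac{1}{5} + \frac{1}{3}\right) = \left(-11\right) \frac{32}{15} = - \frac{352}{15}$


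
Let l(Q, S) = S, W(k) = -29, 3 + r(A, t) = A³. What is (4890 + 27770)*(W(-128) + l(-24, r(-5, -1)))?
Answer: -5127620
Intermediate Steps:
r(A, t) = -3 + A³
(4890 + 27770)*(W(-128) + l(-24, r(-5, -1))) = (4890 + 27770)*(-29 + (-3 + (-5)³)) = 32660*(-29 + (-3 - 125)) = 32660*(-29 - 128) = 32660*(-157) = -5127620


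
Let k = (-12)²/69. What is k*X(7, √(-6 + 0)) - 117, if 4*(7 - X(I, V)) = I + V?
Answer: -2439/23 - 12*I*√6/23 ≈ -106.04 - 1.278*I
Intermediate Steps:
k = 48/23 (k = 144*(1/69) = 48/23 ≈ 2.0870)
X(I, V) = 7 - I/4 - V/4 (X(I, V) = 7 - (I + V)/4 = 7 + (-I/4 - V/4) = 7 - I/4 - V/4)
k*X(7, √(-6 + 0)) - 117 = 48*(7 - ¼*7 - √(-6 + 0)/4)/23 - 117 = 48*(7 - 7/4 - I*√6/4)/23 - 117 = 48*(21/4 - I*√6/4)/23 - 117 = (252/23 - 12*I*√6/23) - 117 = -2439/23 - 12*I*√6/23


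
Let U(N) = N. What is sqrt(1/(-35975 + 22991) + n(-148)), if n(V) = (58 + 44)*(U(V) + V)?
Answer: I*sqrt(1272473967534)/6492 ≈ 173.76*I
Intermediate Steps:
n(V) = 204*V (n(V) = (58 + 44)*(V + V) = 102*(2*V) = 204*V)
sqrt(1/(-35975 + 22991) + n(-148)) = sqrt(1/(-35975 + 22991) + 204*(-148)) = sqrt(1/(-12984) - 30192) = sqrt(-1/12984 - 30192) = sqrt(-392012929/12984) = I*sqrt(1272473967534)/6492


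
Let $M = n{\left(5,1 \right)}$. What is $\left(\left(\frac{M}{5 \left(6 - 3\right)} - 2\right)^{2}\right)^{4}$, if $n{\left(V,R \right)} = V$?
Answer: $\frac{390625}{6561} \approx 59.537$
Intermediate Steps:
$M = 5$
$\left(\left(\frac{M}{5 \left(6 - 3\right)} - 2\right)^{2}\right)^{4} = \left(\left(\frac{5}{5 \left(6 - 3\right)} - 2\right)^{2}\right)^{4} = \left(\left(\frac{5}{5 \cdot 3} - 2\right)^{2}\right)^{4} = \left(\left(\frac{5}{15} - 2\right)^{2}\right)^{4} = \left(\left(5 \cdot \frac{1}{15} - 2\right)^{2}\right)^{4} = \left(\left(\frac{1}{3} - 2\right)^{2}\right)^{4} = \left(\left(- \frac{5}{3}\right)^{2}\right)^{4} = \left(\frac{25}{9}\right)^{4} = \frac{390625}{6561}$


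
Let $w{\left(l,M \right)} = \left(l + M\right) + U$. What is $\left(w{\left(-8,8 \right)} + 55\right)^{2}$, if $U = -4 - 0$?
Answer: $2601$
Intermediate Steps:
$U = -4$ ($U = -4 + 0 = -4$)
$w{\left(l,M \right)} = -4 + M + l$ ($w{\left(l,M \right)} = \left(l + M\right) - 4 = \left(M + l\right) - 4 = -4 + M + l$)
$\left(w{\left(-8,8 \right)} + 55\right)^{2} = \left(\left(-4 + 8 - 8\right) + 55\right)^{2} = \left(-4 + 55\right)^{2} = 51^{2} = 2601$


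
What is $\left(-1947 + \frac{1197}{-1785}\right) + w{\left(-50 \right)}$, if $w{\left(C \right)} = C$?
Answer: $- \frac{169802}{85} \approx -1997.7$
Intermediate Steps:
$\left(-1947 + \frac{1197}{-1785}\right) + w{\left(-50 \right)} = \left(-1947 + \frac{1197}{-1785}\right) - 50 = \left(-1947 + 1197 \left(- \frac{1}{1785}\right)\right) - 50 = \left(-1947 - \frac{57}{85}\right) - 50 = - \frac{165552}{85} - 50 = - \frac{169802}{85}$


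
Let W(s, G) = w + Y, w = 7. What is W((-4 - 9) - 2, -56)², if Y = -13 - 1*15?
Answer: 441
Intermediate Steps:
Y = -28 (Y = -13 - 15 = -28)
W(s, G) = -21 (W(s, G) = 7 - 28 = -21)
W((-4 - 9) - 2, -56)² = (-21)² = 441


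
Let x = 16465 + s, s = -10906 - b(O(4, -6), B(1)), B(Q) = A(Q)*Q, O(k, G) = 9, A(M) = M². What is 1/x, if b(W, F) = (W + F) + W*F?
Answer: 1/5540 ≈ 0.00018051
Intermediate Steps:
B(Q) = Q³ (B(Q) = Q²*Q = Q³)
b(W, F) = F + W + F*W (b(W, F) = (F + W) + F*W = F + W + F*W)
s = -10925 (s = -10906 - (1³ + 9 + 1³*9) = -10906 - (1 + 9 + 1*9) = -10906 - (1 + 9 + 9) = -10906 - 1*19 = -10906 - 19 = -10925)
x = 5540 (x = 16465 - 10925 = 5540)
1/x = 1/5540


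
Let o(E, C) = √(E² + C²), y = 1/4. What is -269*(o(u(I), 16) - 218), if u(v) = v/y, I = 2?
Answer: 58642 - 2152*√5 ≈ 53830.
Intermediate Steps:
y = ¼ ≈ 0.25000
u(v) = 4*v (u(v) = v/(¼) = v*4 = 4*v)
o(E, C) = √(C² + E²)
-269*(o(u(I), 16) - 218) = -269*(√(16² + (4*2)²) - 218) = -269*(√(256 + 8²) - 218) = -269*(√(256 + 64) - 218) = -269*(√320 - 218) = -269*(8*√5 - 218) = -269*(-218 + 8*√5) = 58642 - 2152*√5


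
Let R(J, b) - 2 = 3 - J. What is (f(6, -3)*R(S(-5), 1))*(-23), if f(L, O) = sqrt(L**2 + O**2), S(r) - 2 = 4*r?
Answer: -1587*sqrt(5) ≈ -3548.6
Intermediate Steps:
S(r) = 2 + 4*r
R(J, b) = 5 - J (R(J, b) = 2 + (3 - J) = 5 - J)
(f(6, -3)*R(S(-5), 1))*(-23) = (sqrt(6**2 + (-3)**2)*(5 - (2 + 4*(-5))))*(-23) = (sqrt(36 + 9)*(5 - (2 - 20)))*(-23) = (sqrt(45)*(5 - 1*(-18)))*(-23) = ((3*sqrt(5))*(5 + 18))*(-23) = ((3*sqrt(5))*23)*(-23) = (69*sqrt(5))*(-23) = -1587*sqrt(5)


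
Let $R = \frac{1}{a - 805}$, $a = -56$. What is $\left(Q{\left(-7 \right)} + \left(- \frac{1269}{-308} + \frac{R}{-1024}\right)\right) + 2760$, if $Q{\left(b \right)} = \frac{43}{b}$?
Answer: $\frac{26747702027}{9698304} \approx 2758.0$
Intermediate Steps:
$R = - \frac{1}{861}$ ($R = \frac{1}{-56 - 805} = \frac{1}{-861} = - \frac{1}{861} \approx -0.0011614$)
$\left(Q{\left(-7 \right)} + \left(- \frac{1269}{-308} + \frac{R}{-1024}\right)\right) + 2760 = \left(\frac{43}{-7} - \left(- \frac{1269}{308} - \frac{1}{881664}\right)\right) + 2760 = \left(43 \left(- \frac{1}{7}\right) - - \frac{39958283}{9698304}\right) + 2760 = \left(- \frac{43}{7} + \left(\frac{1269}{308} + \frac{1}{881664}\right)\right) + 2760 = \left(- \frac{43}{7} + \frac{39958283}{9698304}\right) + 2760 = - \frac{19617013}{9698304} + 2760 = \frac{26747702027}{9698304}$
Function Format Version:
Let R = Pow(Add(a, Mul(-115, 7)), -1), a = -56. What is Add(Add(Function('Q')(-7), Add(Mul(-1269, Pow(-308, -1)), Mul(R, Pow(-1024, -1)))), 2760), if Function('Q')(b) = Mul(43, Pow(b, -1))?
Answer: Rational(26747702027, 9698304) ≈ 2758.0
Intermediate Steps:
R = Rational(-1, 861) (R = Pow(Add(-56, Mul(-115, 7)), -1) = Pow(Add(-56, -805), -1) = Pow(-861, -1) = Rational(-1, 861) ≈ -0.0011614)
Add(Add(Function('Q')(-7), Add(Mul(-1269, Pow(-308, -1)), Mul(R, Pow(-1024, -1)))), 2760) = Add(Add(Mul(43, Pow(-7, -1)), Add(Mul(-1269, Pow(-308, -1)), Mul(Rational(-1, 861), Pow(-1024, -1)))), 2760) = Add(Add(Mul(43, Rational(-1, 7)), Add(Mul(-1269, Rational(-1, 308)), Mul(Rational(-1, 861), Rational(-1, 1024)))), 2760) = Add(Add(Rational(-43, 7), Add(Rational(1269, 308), Rational(1, 881664))), 2760) = Add(Add(Rational(-43, 7), Rational(39958283, 9698304)), 2760) = Add(Rational(-19617013, 9698304), 2760) = Rational(26747702027, 9698304)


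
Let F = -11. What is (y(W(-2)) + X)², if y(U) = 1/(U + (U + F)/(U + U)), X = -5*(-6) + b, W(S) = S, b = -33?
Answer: 121/25 ≈ 4.8400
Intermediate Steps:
X = -3 (X = -5*(-6) - 33 = 30 - 33 = -3)
y(U) = 1/(U + (-11 + U)/(2*U)) (y(U) = 1/(U + (U - 11)/(U + U)) = 1/(U + (-11 + U)/((2*U))) = 1/(U + (-11 + U)*(1/(2*U))) = 1/(U + (-11 + U)/(2*U)))
(y(W(-2)) + X)² = (2*(-2)/(-11 - 2 + 2*(-2)²) - 3)² = (2*(-2)/(-11 - 2 + 2*4) - 3)² = (2*(-2)/(-11 - 2 + 8) - 3)² = (2*(-2)/(-5) - 3)² = (2*(-2)*(-⅕) - 3)² = (⅘ - 3)² = (-11/5)² = 121/25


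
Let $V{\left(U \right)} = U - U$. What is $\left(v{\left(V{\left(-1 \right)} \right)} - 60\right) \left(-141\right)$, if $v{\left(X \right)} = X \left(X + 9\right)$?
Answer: $8460$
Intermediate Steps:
$V{\left(U \right)} = 0$
$v{\left(X \right)} = X \left(9 + X\right)$
$\left(v{\left(V{\left(-1 \right)} \right)} - 60\right) \left(-141\right) = \left(0 \left(9 + 0\right) - 60\right) \left(-141\right) = \left(0 \cdot 9 - 60\right) \left(-141\right) = \left(0 - 60\right) \left(-141\right) = \left(-60\right) \left(-141\right) = 8460$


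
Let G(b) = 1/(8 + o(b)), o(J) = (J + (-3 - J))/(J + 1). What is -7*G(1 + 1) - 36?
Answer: -37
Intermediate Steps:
o(J) = -3/(1 + J)
G(b) = 1/(8 - 3/(1 + b))
-7*G(1 + 1) - 36 = -7*(1 + (1 + 1))/(5 + 8*(1 + 1)) - 36 = -7*(1 + 2)/(5 + 8*2) - 36 = -7*3/(5 + 16) - 36 = -7*3/21 - 36 = -3/3 - 36 = -7*1/7 - 36 = -1 - 36 = -37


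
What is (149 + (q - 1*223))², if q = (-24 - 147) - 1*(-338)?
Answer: 8649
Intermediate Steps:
q = 167 (q = -171 + 338 = 167)
(149 + (q - 1*223))² = (149 + (167 - 1*223))² = (149 + (167 - 223))² = (149 - 56)² = 93² = 8649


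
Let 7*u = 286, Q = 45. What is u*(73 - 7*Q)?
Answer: -69212/7 ≈ -9887.4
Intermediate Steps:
u = 286/7 (u = (1/7)*286 = 286/7 ≈ 40.857)
u*(73 - 7*Q) = 286*(73 - 7*45)/7 = 286*(73 - 315)/7 = (286/7)*(-242) = -69212/7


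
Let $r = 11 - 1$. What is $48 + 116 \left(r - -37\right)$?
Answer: $5500$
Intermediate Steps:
$r = 10$ ($r = 11 - 1 = 10$)
$48 + 116 \left(r - -37\right) = 48 + 116 \left(10 - -37\right) = 48 + 116 \left(10 + 37\right) = 48 + 116 \cdot 47 = 48 + 5452 = 5500$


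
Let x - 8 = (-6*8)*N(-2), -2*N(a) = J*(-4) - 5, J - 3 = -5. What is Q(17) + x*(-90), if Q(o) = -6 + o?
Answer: -7189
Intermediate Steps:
J = -2 (J = 3 - 5 = -2)
N(a) = -3/2 (N(a) = -(-2*(-4) - 5)/2 = -(8 - 5)/2 = -½*3 = -3/2)
x = 80 (x = 8 - 6*8*(-3/2) = 8 - 48*(-3/2) = 8 + 72 = 80)
Q(17) + x*(-90) = (-6 + 17) + 80*(-90) = 11 - 7200 = -7189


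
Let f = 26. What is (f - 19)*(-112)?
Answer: -784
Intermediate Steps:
(f - 19)*(-112) = (26 - 19)*(-112) = 7*(-112) = -784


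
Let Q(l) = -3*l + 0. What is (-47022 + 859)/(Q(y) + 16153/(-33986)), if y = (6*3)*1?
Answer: 1568895718/1851397 ≈ 847.41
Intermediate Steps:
y = 18 (y = 18*1 = 18)
Q(l) = -3*l
(-47022 + 859)/(Q(y) + 16153/(-33986)) = (-47022 + 859)/(-3*18 + 16153/(-33986)) = -46163/(-54 + 16153*(-1/33986)) = -46163/(-54 - 16153/33986) = -46163/(-1851397/33986) = -46163*(-33986/1851397) = 1568895718/1851397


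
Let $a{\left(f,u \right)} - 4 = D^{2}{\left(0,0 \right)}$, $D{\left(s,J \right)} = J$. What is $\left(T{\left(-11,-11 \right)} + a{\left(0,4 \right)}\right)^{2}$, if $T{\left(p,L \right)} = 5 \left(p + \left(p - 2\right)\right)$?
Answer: $13456$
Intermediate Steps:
$T{\left(p,L \right)} = -10 + 10 p$ ($T{\left(p,L \right)} = 5 \left(p + \left(-2 + p\right)\right) = 5 \left(-2 + 2 p\right) = -10 + 10 p$)
$a{\left(f,u \right)} = 4$ ($a{\left(f,u \right)} = 4 + 0^{2} = 4 + 0 = 4$)
$\left(T{\left(-11,-11 \right)} + a{\left(0,4 \right)}\right)^{2} = \left(\left(-10 + 10 \left(-11\right)\right) + 4\right)^{2} = \left(\left(-10 - 110\right) + 4\right)^{2} = \left(-120 + 4\right)^{2} = \left(-116\right)^{2} = 13456$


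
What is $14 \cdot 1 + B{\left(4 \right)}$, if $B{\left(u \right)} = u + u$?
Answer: $22$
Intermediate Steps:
$B{\left(u \right)} = 2 u$
$14 \cdot 1 + B{\left(4 \right)} = 14 \cdot 1 + 2 \cdot 4 = 14 + 8 = 22$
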